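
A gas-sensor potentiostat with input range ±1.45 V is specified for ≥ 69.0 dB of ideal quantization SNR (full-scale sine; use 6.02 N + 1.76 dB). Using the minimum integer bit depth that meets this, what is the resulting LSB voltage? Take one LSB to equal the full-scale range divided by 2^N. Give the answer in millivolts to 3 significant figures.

Range = 1.45 − (-1.45) = 2.9 V.
6.02 N + 1.76 ≥ 69.0 gives N ≥ 11.169, so the minimum integer is 12.
Step size = 2.9/4096 V = 0.708 mV.

0.708 mV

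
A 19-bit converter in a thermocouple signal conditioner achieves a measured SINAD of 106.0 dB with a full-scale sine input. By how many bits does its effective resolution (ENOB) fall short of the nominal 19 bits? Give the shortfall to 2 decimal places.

1.68 bits

Effective bits = (106.0 − 1.76)/6.02 = 17.3156.
19 − 17.3156 = 1.68 bits below nominal.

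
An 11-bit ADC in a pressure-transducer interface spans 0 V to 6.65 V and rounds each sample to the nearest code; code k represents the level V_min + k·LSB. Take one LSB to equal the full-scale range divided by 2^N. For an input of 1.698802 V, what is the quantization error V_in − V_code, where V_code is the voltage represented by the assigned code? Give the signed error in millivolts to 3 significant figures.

Full-scale range = 6.65 V. LSB = 6.65 V / 2^11 ≈ 3.247 mV.
(V_in − V_min)/LSB = (1.698802 − (0)) × 2048/6.65 = 523.1799 → nearest code k = 523.
V_code = V_min + k × range/2^11 = 0 + 523 × 6.65/2048 = 1.698217773 V.
Error = V_in − V_code = 1.698802 − (1.698217773) = +0.584 mV.

+0.584 mV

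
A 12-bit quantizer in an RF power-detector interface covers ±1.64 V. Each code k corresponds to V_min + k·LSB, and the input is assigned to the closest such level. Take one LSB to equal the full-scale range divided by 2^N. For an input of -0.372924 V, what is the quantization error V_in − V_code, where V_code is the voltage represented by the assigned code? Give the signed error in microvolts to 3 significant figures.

+240 µV

Span: 1.64 V − (-1.64 V) = 3.28 V. LSB = 3.28 V / 2^12 ≈ 0.8008 mV.
(-0.372924 − (-1.64)) / LSB = 1.267076 × 4096/3.28 = 1582.2998. Nearest integer: k = 1582.
Reconstructed level: -1.64 + 1582 × 3.28/4096 V = -0.3731640625 V.
e = -0.372924 − (-0.3731640625) = +240 µV.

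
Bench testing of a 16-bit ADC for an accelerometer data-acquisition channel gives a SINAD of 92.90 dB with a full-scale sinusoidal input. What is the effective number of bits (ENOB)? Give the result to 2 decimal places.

ENOB = (SINAD − 1.76) / 6.02 = (92.90 − 1.76) / 6.02 = 91.14 / 6.02 = 15.1395.

15.14 bits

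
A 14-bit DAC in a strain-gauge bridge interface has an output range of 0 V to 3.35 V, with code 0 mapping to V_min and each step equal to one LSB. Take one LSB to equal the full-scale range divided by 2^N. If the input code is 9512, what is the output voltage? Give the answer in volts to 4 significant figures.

1.945 V

Range is 3.35 V. LSB = 3.35 V / 2^14.
V_out = 0 + 9512 × (3.35/16384) V
      = 0 + 1.94490 = 1.94490 V.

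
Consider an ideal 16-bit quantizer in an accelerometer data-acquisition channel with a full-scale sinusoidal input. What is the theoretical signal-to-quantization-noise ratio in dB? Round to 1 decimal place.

6.02(16) + 1.76 = 96.32 + 1.76 = 98.08 dB.

98.1 dB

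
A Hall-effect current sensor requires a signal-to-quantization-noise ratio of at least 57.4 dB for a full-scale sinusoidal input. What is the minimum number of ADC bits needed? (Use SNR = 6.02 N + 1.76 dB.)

10 bits

6.02 N + 1.76 ≥ 57.4 gives N ≥ 9.243, so the minimum integer is 10.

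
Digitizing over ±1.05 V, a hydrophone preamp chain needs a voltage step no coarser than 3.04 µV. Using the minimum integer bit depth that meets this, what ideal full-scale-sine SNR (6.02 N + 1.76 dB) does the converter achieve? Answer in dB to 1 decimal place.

Range = 1.05 − (-1.05) = 2.1 V.
Need 2^N ≥ 2.1 V / 3.04 µV = 690800 → N_min = 20.
SNR = 6.02 × 20 + 1.76 = 122.16 dB.

122.2 dB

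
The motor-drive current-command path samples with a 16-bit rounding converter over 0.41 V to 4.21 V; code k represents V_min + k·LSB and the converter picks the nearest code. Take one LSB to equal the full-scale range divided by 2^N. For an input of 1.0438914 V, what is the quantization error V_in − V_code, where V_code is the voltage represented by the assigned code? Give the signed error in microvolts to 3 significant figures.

+16.9 µV

Span: 4.21 V − (0.41 V) = 3.8 V. LSB = 3.8 V / 2^16 ≈ 57.98 µV.
(V_in − V_min)/LSB = (1.0438914 − (0.41)) × 65536/3.8 = 10932.2913 → nearest code k = 10932.
V_code = 0.41 + (10932/65536) × 3.8 = 1.0438745117 V.
e = 1.0438914 − (1.0438745117) = +16.9 µV.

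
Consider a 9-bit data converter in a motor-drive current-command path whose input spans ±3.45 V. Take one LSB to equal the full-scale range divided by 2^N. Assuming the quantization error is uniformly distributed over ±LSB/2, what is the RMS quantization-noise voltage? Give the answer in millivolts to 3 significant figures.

3.89 mV

Full-scale range = 3.45 V − (-3.45 V) = 6.9 V.
One LSB is 6.9 V / 512 = 13.477 mV.
σ_q = LSB/√12 = 13.477 mV/3.4641 = 3.89 mV.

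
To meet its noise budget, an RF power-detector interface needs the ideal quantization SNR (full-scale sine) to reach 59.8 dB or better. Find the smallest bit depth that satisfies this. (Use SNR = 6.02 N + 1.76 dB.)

10 bits

6.02 N + 1.76 ≥ 59.8 gives N ≥ 9.641, so the minimum integer is 10.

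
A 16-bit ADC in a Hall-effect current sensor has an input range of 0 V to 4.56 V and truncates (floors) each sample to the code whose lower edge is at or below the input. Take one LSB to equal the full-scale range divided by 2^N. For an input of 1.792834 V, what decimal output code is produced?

Full-scale range = 4.56 V. LSB = 4.56 V / 2^16 ≈ 69.58 µV.
code = ⌊(V_in − V_min)/LSB⌋ = ⌊(V_in − V_min) × 2^16 / range⌋
     = ⌊(1.792834 − (0)) × 65536 / 4.56⌋ = ⌊1.792834 × 65536/4.56⌋
     = ⌊25766.484⌋ = 25766.

25766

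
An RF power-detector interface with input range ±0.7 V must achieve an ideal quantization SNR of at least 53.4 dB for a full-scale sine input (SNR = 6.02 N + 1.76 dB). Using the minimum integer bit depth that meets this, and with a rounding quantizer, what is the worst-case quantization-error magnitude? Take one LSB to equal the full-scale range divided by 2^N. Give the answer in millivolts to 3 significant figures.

Range = 0.7 − (-0.7) = 1.4 V.
Solving 6.02 N ≥ 53.4 − 1.76: N ≥ 8.578. Round up → N = 9.
Step size = 1.4/512 V = 2.7344 mV.
|e|_max = LSB/2 = 1.37 mV.

1.37 mV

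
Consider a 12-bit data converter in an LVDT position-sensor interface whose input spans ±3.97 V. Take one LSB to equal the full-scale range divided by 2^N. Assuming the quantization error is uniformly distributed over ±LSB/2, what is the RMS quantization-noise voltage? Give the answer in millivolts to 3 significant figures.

0.560 mV

Full-scale range = 3.97 V − (-3.97 V) = 7.94 V.
LSB = 7.94 V ÷ 2^12 = 7.94/4096 V = 1.9385 mV.
V_rms = LSB/√12 = 1.9385 mV / √12 = 0.560 mV.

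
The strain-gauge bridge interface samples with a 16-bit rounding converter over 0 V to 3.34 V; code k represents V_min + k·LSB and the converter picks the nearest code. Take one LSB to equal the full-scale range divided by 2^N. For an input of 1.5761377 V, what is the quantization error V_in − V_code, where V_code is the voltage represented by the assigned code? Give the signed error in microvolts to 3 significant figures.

+14.0 µV

Range is 3.34 V. LSB = 3.34 V / 2^16 ≈ 50.96 µV.
(1.5761377 − (0)) / LSB = 1.5761377 × 65536/3.34 = 30926.2755. Nearest integer: k = 30926.
V_code = V_min + k × range/2^16 = 0 + 30926 × 3.34/65536 = 1.5761236572 V.
Error = V_in − V_code = 1.5761377 − (1.5761236572) = +14.0 µV.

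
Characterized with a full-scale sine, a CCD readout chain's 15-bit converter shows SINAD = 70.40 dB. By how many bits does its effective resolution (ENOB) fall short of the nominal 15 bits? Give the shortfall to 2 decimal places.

ENOB = (SINAD − 1.76)/6.02 = (70.40 − 1.76)/6.02 = 11.4020 bits.
Shortfall = 15 − 11.4020 = 3.5980 bits.

3.60 bits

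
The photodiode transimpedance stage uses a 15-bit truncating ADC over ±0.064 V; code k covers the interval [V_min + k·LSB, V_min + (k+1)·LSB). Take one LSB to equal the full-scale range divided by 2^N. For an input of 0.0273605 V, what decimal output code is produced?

23388

The full-scale span is 0.064 − (-0.064) = 0.128 V. LSB = 0.128 V / 2^15 ≈ 3.906 µV.
(V_in − V_min) × 2^15/range = (0.0273605 − (-0.064)) × 32768/0.128 = 23388.288.
Floor → code = 23388.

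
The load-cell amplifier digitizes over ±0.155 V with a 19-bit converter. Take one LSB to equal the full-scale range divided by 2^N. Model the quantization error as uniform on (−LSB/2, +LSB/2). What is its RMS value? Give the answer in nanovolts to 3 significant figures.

The full-scale span is 0.155 − (-0.155) = 0.31 V.
Step size = 0.31/524288 V = 0.59128 µV.
σ_q = LSB/√12 = 0.59128 µV/3.4641 = 171 nV.

171 nV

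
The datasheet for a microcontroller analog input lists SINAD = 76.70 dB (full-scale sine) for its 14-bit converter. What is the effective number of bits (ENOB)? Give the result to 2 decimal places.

(76.70 − 1.76) / 6.02 = 74.94/6.02 = 12.4485 effective bits.

12.45 bits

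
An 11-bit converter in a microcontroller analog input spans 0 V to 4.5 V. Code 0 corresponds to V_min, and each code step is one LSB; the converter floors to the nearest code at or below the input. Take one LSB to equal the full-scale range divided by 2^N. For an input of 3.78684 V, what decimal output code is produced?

1723

Range is 4.5 V. LSB = 4.5 V / 2^11 ≈ 2.197 mV.
(V_in − V_min) × 2^11/range = (3.78684 − (0)) × 2048/4.5 = 1723.433.
Floor → code = 1723.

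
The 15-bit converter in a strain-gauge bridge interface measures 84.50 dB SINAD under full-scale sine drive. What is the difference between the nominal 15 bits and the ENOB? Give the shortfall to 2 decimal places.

N_eff = (84.50 − 1.76)/6.02 = 13.7442 bits.
Shortfall = 15 − 13.7442 = 1.2558 bits.

1.26 bits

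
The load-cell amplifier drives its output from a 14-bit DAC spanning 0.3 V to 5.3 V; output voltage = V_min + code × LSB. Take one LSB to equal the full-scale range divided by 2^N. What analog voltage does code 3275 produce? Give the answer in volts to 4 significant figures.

1.299 V

Span: 5.3 V − (0.3 V) = 5 V. LSB = 5 V / 2^14.
V_out = 0.3 + 3275 × (5/16384) V
      = 0.3 + 0.999451 = 1.29945 V.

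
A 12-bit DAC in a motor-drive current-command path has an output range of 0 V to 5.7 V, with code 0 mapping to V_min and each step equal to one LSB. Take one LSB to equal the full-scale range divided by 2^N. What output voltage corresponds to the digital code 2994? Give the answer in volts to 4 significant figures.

Full-scale range = 5.7 V. LSB = 5.7 V / 2^12.
V_out = V_min + code × LSB = 0 V + 2994 × 5.7 V / 4096
      = 0 + 4.16646 = 4.16646 V.

4.166 V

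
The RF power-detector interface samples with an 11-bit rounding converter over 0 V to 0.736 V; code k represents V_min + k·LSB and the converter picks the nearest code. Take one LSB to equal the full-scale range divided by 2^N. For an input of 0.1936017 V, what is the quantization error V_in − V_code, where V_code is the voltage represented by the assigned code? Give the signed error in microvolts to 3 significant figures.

−101 µV

Span = 0.736 V. LSB = 0.736 V / 2^11 ≈ 359.4 µV.
Position in LSBs: (0.1936017 − (0)) × 2048/0.736 = 538.7178; rounding gives k = 539.
V_code = 0 + (539/2048) × 0.736 = 0.1937031250 V.
V_in − V_code = 0.1936017 − (0.1937031250) = −101 µV.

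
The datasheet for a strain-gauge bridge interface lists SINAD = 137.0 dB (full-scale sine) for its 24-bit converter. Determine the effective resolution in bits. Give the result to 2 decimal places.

22.47 bits

(137.0 − 1.76) / 6.02 = 135.24/6.02 = 22.4651 effective bits.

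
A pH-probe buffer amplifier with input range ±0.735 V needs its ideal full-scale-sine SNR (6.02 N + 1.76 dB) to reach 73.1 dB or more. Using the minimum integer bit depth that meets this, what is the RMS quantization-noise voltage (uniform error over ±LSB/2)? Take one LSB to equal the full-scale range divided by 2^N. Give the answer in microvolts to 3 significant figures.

Full-scale range = 0.735 V − (-0.735 V) = 1.47 V.
6.02 N + 1.76 ≥ 73.1 gives N ≥ 11.850, so the minimum integer is 12.
LSB = 1.47 V ÷ 2^12 = 1.47/4096 V = 358.89 µV.
V_rms = LSB/√12 = 104 µV.

104 µV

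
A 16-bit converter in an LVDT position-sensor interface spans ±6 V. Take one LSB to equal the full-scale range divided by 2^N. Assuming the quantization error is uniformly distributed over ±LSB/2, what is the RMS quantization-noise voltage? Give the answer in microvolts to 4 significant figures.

52.86 µV

Range = 6 − (-6) = 12 V.
LSB = 12 V / 2^16 = 183.105 µV.
For a uniform distribution on [−LSB/2, +LSB/2], V_rms = LSB/√12 = 183.105 µV/3.4641 = 52.86 µV.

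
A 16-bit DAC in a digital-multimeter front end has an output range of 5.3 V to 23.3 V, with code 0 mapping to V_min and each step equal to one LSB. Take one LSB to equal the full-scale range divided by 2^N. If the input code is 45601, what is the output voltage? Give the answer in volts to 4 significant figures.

Range = 23.3 − (5.3) = 18 V. LSB = 18 V / 2^16.
Output = V_min + (45601/65536) × range = 5.3 + 0.695816 × 18 V
      = 5.3 + 12.5247 = 17.8247 V.

17.82 V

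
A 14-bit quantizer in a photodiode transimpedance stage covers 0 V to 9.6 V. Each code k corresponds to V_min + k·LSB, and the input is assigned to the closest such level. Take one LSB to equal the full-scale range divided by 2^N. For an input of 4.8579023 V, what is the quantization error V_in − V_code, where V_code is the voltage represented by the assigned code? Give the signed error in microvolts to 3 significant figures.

−106 µV

V_FS = 9.6 V. LSB = 9.6 V / 2^14 ≈ 0.5859 mV.
(4.8579023 − (0)) / LSB = 4.8579023 × 16384/9.6 = 8290.8199. Nearest integer: k = 8291.
Reconstructed level: 0 + 8291 × 9.6/16384 V = 4.8580078125 V.
Error = V_in − V_code = 4.8579023 − (4.8580078125) = −106 µV.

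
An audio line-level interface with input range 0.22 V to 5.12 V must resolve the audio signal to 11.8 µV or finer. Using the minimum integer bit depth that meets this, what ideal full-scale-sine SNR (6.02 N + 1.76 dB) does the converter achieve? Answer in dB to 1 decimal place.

Range = 5.12 − (0.22) = 4.9 V.
Levels needed ≥ 4.9/11.8 µV = 415300. 2^19 = 524288 suffices, so N_min = 19.
SNR = 6.02 × 19 + 1.76 = 116.14 dB.

116.1 dB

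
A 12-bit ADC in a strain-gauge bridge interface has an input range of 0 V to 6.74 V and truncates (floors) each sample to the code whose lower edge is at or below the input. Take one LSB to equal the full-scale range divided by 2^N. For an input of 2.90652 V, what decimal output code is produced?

1766

Span = 6.74 V. LSB = 6.74 V / 2^12 ≈ 1.646 mV.
V_in − V_min = 2.90652 − (0) = 2.90652 V.
Divide by LSB: 2.90652 × 4096/6.74 = 1766.3362.
Truncating gives code 1766.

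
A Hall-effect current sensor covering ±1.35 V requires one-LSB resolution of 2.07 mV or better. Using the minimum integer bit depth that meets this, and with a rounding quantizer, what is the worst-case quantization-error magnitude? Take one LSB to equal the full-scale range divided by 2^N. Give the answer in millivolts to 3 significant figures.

0.659 mV

Span: 1.35 V − (-1.35 V) = 2.7 V.
Required number of levels: 2.7/2.07 mV = 1304.3; smallest N with 2^N ≥ that is 11.
One LSB is 2.7 V / 2048 = 1.3184 mV.
|e|_max = LSB/2 = 0.659 mV.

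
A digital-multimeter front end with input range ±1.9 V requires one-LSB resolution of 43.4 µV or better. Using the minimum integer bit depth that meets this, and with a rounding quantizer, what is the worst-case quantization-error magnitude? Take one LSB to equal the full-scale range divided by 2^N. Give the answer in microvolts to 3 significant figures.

Full-scale range = 1.9 V − (-1.9 V) = 3.8 V.
Need 2^N ≥ 3.8 V / 43.4 µV = 87560 → N_min = 17.
One LSB is 3.8 V / 131072 = 28.992 µV.
Half an LSB is 14.5 µV.

14.5 µV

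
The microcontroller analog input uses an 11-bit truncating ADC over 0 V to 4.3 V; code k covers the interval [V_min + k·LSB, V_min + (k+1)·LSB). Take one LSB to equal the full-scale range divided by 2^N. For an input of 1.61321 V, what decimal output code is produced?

Range is 4.3 V. LSB = 4.3 V / 2^11 ≈ 2.100 mV.
code = ⌊(V_in − V_min)/LSB⌋ = ⌊(V_in − V_min) × 2^11 / range⌋
     = ⌊(1.61321 − (0)) × 2048 / 4.3⌋ = ⌊1.61321 × 2048/4.3⌋
     = ⌊768.338⌋ = 768.

768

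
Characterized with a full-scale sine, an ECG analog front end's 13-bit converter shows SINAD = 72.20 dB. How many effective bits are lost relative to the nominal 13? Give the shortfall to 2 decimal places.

1.30 bits

ENOB = (SINAD − 1.76)/6.02 = (72.20 − 1.76)/6.02 = 11.7010 bits.
13 − 11.7010 = 1.30 bits below nominal.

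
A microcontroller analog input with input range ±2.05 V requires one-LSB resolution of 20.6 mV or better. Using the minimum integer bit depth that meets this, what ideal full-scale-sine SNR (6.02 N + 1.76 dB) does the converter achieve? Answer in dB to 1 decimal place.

49.9 dB

The full-scale span is 2.05 − (-2.05) = 4.1 V.
Required number of levels: 4.1/20.6 mV = 199.03; smallest N with 2^N ≥ that is 8.
Ideal SNR at N = 8: 6.02·8 + 1.76 = 49.9 dB.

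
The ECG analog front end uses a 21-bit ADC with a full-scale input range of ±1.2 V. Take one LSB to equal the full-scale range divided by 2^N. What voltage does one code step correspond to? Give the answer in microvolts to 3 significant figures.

The full-scale span is 1.2 − (-1.2) = 2.4 V.
There are 2^21 = 2097152 steps.
One LSB is 2.4 V / 2097152 = 1.14 µV.

1.14 µV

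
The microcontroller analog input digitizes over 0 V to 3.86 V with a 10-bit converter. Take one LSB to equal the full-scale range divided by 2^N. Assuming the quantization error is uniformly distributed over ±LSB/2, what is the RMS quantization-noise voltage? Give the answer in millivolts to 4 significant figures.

1.088 mV

V_FS = 3.86 V.
LSB = 3.86 V ÷ 2^10 = 3.86/1024 V = 3.76953 mV.
For a uniform distribution on [−LSB/2, +LSB/2], V_rms = LSB/√12 = 3.76953 mV/3.4641 = 1.088 mV.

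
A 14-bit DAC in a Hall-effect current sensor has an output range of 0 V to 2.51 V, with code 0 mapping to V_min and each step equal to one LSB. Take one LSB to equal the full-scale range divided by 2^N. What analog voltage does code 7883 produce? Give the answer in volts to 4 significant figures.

1.208 V

Full-scale range = 2.51 V. LSB = 2.51 V / 2^14.
Output = V_min + (7883/16384) × range = 0 + 0.481140 × 2.51 V
      = 0 + 1.20766 = 1.20766 V.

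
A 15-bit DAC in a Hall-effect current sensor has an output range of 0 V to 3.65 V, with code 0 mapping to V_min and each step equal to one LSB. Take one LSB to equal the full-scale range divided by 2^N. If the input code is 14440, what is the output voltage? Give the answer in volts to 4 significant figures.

Span = 3.65 V. LSB = 3.65 V / 2^15.
V_out = 0 + 14440 × (3.65/32768) V
      = 0 V + 1.60846 V = 1.60846 V.

1.608 V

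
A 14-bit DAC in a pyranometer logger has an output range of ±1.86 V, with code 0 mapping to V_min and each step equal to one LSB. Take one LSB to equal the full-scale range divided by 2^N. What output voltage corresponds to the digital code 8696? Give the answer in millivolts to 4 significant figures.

114.4 mV

Span: 1.86 V − (-1.86 V) = 3.72 V. LSB = 3.72 V / 2^14.
V_out = V_min + code × LSB = -1.86 V + 8696 × 3.72 V / 16384
      = -1.86 V + 1.97443 V = 0.114434 V.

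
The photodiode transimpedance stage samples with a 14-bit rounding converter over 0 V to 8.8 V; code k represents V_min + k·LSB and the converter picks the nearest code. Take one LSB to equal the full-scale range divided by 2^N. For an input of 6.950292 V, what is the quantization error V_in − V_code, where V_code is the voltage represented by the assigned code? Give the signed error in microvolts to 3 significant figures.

Range is 8.8 V. LSB = 8.8 V / 2^14 ≈ 0.5371 mV.
(V_in − V_min)/LSB = (6.950292 − (0)) × 16384/8.8 = 12940.1800 → nearest code k = 12940.
Reconstructed level: 0 + 12940 × 8.8/16384 V = 6.9501953125 V.
V_in − V_code = 6.950292 − (6.9501953125) = +96.7 µV.

+96.7 µV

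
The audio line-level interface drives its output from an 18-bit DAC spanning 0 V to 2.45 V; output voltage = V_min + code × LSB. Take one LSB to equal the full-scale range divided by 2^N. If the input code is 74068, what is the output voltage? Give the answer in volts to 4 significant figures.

V_FS = 2.45 V. LSB = 2.45 V / 2^18.
V_out = V_min + code × LSB = 0 V + 74068 × 2.45 V / 262144
      = 0 V + 0.692240 V = 0.692240 V.

0.6922 V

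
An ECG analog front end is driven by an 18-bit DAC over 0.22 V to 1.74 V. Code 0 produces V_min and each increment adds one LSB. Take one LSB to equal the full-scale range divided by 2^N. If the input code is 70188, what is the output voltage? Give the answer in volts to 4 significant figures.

Span: 1.74 V − (0.22 V) = 1.52 V. LSB = 1.52 V / 2^18.
V_out = V_min + code × LSB = 0.22 V + 70188 × 1.52 V / 262144
      = 0.22 V + 0.406974 V = 0.626974 V.

0.6270 V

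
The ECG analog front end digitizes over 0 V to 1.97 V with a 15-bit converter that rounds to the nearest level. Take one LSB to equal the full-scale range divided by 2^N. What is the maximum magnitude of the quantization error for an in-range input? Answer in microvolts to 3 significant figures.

30.1 µV

Span = 1.97 V.
One LSB is 1.97 V / 32768 = 60.120 µV.
A rounding quantizer has |error| ≤ LSB/2 = 30.1 µV.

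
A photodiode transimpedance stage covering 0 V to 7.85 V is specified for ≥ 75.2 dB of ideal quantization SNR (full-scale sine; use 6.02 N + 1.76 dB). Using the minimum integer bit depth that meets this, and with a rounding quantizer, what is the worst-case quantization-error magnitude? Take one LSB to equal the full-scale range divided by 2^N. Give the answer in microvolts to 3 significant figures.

479 µV

Span = 7.85 V.
Required N = ⌈(75.2 − 1.76)/6.02⌉ = ⌈12.199⌉ = 13.
LSB = 7.85 V / 2^13 = 0.95825 mV.
Max error for round-to-nearest is LSB/2 = 479 µV.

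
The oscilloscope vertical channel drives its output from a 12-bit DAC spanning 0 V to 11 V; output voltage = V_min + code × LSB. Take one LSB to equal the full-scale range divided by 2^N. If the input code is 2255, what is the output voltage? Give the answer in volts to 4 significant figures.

Span = 11 V. LSB = 11 V / 2^12.
V_out = 0 + 2255 × (11/4096) V
      = 0 + 6.05591 = 6.05591 V.

6.056 V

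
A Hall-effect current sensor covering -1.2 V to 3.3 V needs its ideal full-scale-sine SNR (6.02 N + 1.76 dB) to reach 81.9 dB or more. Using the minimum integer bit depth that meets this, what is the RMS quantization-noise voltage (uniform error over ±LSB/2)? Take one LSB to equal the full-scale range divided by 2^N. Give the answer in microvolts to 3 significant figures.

Span: 3.3 V − (-1.2 V) = 4.5 V.
Solving 6.02 N ≥ 81.9 − 1.76: N ≥ 13.312. Round up → N = 14.
LSB = 4.5 V / 2^14 = 274.66 µV.
σ_q = LSB/√12 = 274.66 µV/3.4641 = 79.3 µV.

79.3 µV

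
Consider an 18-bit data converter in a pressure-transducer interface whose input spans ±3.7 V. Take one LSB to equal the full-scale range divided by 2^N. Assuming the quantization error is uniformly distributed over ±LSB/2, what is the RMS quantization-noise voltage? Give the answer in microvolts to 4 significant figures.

Span: 3.7 V − (-3.7 V) = 7.4 V.
LSB = 7.4 V ÷ 2^18 = 7.4/262144 V = 28.2288 µV.
V_rms = LSB/√12 = 28.2288 µV / √12 = 8.149 µV.

8.149 µV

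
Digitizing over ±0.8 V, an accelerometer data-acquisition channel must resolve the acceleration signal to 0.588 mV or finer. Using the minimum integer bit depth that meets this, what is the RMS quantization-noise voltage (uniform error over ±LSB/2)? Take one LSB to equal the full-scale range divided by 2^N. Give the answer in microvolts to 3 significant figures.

Range = 0.8 − (-0.8) = 1.6 V.
Required number of levels: 1.6/0.588 mV = 2721.1; smallest N with 2^N ≥ that is 12.
Step size = 1.6/4096 V = 390.63 µV.
V_rms = LSB/√12 = 113 µV.

113 µV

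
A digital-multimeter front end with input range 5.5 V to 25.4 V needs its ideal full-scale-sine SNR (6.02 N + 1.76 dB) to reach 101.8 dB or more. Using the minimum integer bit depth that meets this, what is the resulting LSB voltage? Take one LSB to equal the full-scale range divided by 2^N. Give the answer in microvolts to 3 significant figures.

The full-scale span is 25.4 − (5.5) = 19.9 V.
Solving 6.02 N ≥ 101.8 − 1.76: N ≥ 16.618. Round up → N = 17.
Step size = 19.9/131072 V = 152 µV.

152 µV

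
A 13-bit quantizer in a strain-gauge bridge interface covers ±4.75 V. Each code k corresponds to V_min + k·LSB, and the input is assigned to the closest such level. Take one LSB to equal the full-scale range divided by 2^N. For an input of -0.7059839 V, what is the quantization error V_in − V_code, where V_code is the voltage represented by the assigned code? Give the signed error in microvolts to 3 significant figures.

The full-scale span is 4.75 − (-4.75) = 9.5 V. LSB = 9.5 V / 2^13 ≈ 1.160 mV.
(V_in − V_min)/LSB = (-0.7059839 − (-4.75)) × 8192/9.5 = 3487.2189 → nearest code k = 3487.
Reconstructed level: -4.75 + 3487 × 9.5/8192 V = -0.7062377930 V.
V_in − V_code = -0.7059839 − (-0.7062377930) = +254 µV.

+254 µV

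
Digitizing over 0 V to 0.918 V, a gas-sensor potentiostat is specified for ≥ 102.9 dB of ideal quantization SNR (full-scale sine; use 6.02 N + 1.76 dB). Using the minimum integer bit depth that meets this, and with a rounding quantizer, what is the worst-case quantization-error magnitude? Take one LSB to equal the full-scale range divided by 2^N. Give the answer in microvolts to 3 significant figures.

3.50 µV

Range is 0.918 V.
Required N = ⌈(102.9 − 1.76)/6.02⌉ = ⌈16.801⌉ = 17.
LSB = 0.918 V / 2^17 = 7.0038 µV.
|e|_max = LSB/2 = 3.50 µV.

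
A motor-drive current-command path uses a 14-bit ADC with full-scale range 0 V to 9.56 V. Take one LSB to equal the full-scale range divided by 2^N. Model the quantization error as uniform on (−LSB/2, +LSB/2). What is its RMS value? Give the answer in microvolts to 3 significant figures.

168 µV

Full-scale range = 9.56 V.
LSB = 9.56 V ÷ 2^14 = 9.56/16384 V = 0.58350 mV.
σ_q = LSB/√12 = 0.58350 mV/3.4641 = 168 µV.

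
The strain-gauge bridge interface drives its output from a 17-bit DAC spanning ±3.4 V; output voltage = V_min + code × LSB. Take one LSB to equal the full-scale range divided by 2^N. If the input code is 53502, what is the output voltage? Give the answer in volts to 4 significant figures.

-0.6243 V

The full-scale span is 3.4 − (-3.4) = 6.8 V. LSB = 6.8 V / 2^17.
V_out = -3.4 + 53502 × (6.8/131072) V
      = -3.4 V + 2.77568 V = -0.624323 V.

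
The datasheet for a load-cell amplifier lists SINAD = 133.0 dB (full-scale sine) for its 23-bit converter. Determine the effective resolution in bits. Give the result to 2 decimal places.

21.80 bits

Inverting SNR = 6.02 N + 1.76: N_eff = (133.0 − 1.76)/6.02 = 21.8007.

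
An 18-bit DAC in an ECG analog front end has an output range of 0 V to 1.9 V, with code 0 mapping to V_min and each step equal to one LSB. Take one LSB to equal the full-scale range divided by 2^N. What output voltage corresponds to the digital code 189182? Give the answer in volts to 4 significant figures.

Range is 1.9 V. LSB = 1.9 V / 2^18.
V_out = V_min + code × LSB = 0 V + 189182 × 1.9 V / 262144
      = 0 V + 1.37118 V = 1.37118 V.

1.371 V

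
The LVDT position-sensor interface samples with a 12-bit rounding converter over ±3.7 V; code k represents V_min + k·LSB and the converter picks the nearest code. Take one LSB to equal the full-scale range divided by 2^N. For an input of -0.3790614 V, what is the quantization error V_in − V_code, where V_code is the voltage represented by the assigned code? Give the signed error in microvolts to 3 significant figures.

The full-scale span is 3.7 − (-3.7) = 7.4 V. LSB = 7.4 V / 2^12 ≈ 1.807 mV.
(V_in − V_min)/LSB = (-0.3790614 − (-3.7)) × 4096/7.4 = 1838.1844 → nearest code k = 1838.
V_code = V_min + k × range/2^12 = -3.7 + 1838 × 7.4/4096 = -0.3793945313 V.
e = -0.3790614 − (-0.3793945313) = +333 µV.

+333 µV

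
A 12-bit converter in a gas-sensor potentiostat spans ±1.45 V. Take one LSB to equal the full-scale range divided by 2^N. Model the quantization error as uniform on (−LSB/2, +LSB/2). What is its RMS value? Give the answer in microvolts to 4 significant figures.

204.4 µV

The full-scale span is 1.45 − (-1.45) = 2.9 V.
LSB = 2.9 V / 2^12 = 0.708008 mV.
RMS of a uniform error over width LSB is LSB/√12 = 204.4 µV.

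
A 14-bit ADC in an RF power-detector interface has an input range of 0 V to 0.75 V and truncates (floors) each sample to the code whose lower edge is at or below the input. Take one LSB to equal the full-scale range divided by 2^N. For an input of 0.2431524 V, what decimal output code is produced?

Range is 0.75 V. LSB = 0.75 V / 2^14 ≈ 45.78 µV.
code = ⌊(V_in − V_min)/LSB⌋ = ⌊(V_in − V_min) × 2^14 / range⌋
     = ⌊(0.2431524 − (0)) × 16384 / 0.75⌋ = ⌊0.2431524 × 16384/0.75⌋
     = ⌊5311.745⌋ = 5311.

5311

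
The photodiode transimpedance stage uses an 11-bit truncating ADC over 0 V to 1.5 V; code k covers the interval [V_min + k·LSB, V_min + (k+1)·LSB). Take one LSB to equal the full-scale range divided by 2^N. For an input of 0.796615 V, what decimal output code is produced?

Span = 1.5 V. LSB = 1.5 V / 2^11 ≈ 0.7324 mV.
V_in − V_min = 0.796615 − (0) = 0.796615 V.
Divide by LSB: 0.796615 × 2048/1.5 = 1087.6450.
Truncating gives code 1087.

1087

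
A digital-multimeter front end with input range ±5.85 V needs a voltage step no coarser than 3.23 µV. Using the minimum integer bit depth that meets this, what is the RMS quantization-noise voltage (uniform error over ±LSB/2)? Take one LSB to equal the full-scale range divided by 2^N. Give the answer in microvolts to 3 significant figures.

0.805 µV

The full-scale span is 5.85 − (-5.85) = 11.7 V.
Need 2^N ≥ 11.7 V / 3.23 µV = 3.622e6 → N_min = 22.
Step size = 11.7/4194304 V = 2.7895 µV.
σ_q = LSB/√12 = 2.7895 µV/3.4641 = 0.805 µV.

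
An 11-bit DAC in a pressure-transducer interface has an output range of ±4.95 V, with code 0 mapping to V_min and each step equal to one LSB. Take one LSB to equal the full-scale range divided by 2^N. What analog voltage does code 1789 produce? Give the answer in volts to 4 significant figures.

The full-scale span is 4.95 − (-4.95) = 9.9 V. LSB = 9.9 V / 2^11.
V_out = -4.95 + 1789 × (9.9/2048) V
      = -4.95 V + 8.64800 V = 3.69800 V.

3.698 V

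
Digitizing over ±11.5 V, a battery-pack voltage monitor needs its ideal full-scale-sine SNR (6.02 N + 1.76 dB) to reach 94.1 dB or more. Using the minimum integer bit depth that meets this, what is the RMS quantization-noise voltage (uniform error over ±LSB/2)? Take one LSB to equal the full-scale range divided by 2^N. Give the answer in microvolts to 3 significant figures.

Full-scale range = 11.5 V − (-11.5 V) = 23 V.
Solving 6.02 N ≥ 94.1 − 1.76: N ≥ 15.339. Round up → N = 16.
LSB = 23 V ÷ 2^16 = 23/65536 V = 350.95 µV.
RMS noise = LSB/√12 = 101 µV.

101 µV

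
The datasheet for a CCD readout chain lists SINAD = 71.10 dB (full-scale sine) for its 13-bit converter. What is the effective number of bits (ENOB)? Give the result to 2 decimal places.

ENOB = (71.10 − 1.76)/6.02 = 11.5183 bits.

11.52 bits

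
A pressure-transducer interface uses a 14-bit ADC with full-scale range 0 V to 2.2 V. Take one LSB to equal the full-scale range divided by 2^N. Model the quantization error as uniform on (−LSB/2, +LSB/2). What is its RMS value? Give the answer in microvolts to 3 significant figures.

Full-scale range = 2.2 V.
One LSB is 2.2 V / 16384 = 134.28 µV.
V_rms = LSB/√12 = 134.28 µV / √12 = 38.8 µV.

38.8 µV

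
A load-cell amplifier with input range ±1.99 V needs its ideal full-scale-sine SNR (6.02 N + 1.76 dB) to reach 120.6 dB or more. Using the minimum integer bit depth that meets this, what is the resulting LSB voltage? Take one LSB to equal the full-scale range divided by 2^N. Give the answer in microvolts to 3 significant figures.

3.80 µV

The full-scale span is 1.99 − (-1.99) = 3.98 V.
Solving 6.02 N ≥ 120.6 − 1.76: N ≥ 19.741. Round up → N = 20.
Step size = 3.98/1048576 V = 3.80 µV.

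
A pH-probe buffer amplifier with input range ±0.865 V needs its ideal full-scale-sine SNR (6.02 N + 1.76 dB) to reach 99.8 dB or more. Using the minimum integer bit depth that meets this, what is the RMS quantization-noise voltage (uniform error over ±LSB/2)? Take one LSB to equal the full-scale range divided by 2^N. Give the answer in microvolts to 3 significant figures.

Full-scale range = 0.865 V − (-0.865 V) = 1.73 V.
Required N = ⌈(99.8 − 1.76)/6.02⌉ = ⌈16.286⌉ = 17.
LSB = 1.73 V / 2^17 = 13.199 µV.
V_rms = LSB/√12 = 3.81 µV.

3.81 µV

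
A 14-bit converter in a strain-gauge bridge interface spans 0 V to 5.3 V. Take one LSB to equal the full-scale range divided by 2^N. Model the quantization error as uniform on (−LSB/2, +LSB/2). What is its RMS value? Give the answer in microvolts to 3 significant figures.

93.4 µV

Span = 5.3 V.
One LSB is 5.3 V / 16384 = 323.49 µV.
RMS of a uniform error over width LSB is LSB/√12 = 93.4 µV.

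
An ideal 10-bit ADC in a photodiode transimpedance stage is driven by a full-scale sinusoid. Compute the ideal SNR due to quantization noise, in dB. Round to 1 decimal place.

For an ideal N-bit converter with full-scale sine input, SNR = 6.02 N + 1.76 dB. SNR = 6.02 × 10 + 1.76 = 60.20 + 1.76 = 61.96 dB.

62.0 dB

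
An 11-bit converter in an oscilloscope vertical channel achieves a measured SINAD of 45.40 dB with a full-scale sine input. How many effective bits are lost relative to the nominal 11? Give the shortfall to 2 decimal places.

3.75 bits

N_eff = (45.40 − 1.76)/6.02 = 7.2492 bits.
Shortfall = 11 − 7.2492 = 3.7508 bits.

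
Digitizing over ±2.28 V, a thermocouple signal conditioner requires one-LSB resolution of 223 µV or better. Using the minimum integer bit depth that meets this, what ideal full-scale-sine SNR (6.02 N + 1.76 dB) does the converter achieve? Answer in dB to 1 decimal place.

Range = 2.28 − (-2.28) = 4.56 V.
4.56 V / 223 µV = 20450. Since 2^14 = 16384 and 2^15 = 32768, N = 15.
6.02(15) + 1.76 = 92.06 dB.

92.1 dB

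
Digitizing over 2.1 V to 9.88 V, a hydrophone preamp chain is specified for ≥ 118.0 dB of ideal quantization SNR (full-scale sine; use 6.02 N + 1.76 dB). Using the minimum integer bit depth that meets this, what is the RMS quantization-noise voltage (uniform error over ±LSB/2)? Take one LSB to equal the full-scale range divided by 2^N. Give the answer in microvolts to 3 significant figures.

Range = 9.88 − (2.1) = 7.78 V.
Required N = ⌈(118.0 − 1.76)/6.02⌉ = ⌈19.309⌉ = 20.
Step size = 7.78/1048576 V = 7.4196 µV.
V_rms = LSB/√12 = 2.14 µV.

2.14 µV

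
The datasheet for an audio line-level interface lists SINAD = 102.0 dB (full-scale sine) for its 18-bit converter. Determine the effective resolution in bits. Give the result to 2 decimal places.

Inverting SNR = 6.02 N + 1.76: N_eff = (102.0 − 1.76)/6.02 = 16.6512.

16.65 bits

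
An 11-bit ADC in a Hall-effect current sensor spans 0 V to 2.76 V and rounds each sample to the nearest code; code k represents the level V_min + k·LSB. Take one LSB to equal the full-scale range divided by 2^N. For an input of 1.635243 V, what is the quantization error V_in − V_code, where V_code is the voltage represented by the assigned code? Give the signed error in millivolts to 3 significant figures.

Range is 2.76 V. LSB = 2.76 V / 2^11 ≈ 1.348 mV.
Position in LSBs: (1.635243 − (0)) × 2048/2.76 = 1213.3977; rounding gives k = 1213.
V_code = 0 + (1213/2048) × 2.76 = 1.634707031 V.
V_in − V_code = 1.635243 − (1.634707031) = +0.536 mV.

+0.536 mV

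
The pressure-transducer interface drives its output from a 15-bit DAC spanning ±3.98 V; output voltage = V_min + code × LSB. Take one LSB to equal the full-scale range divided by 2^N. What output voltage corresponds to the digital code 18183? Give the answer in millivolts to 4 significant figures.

Range = 3.98 − (-3.98) = 7.96 V. LSB = 7.96 V / 2^15.
V_out = V_min + code × LSB = -3.98 V + 18183 × 7.96 V / 32768
      = -3.98 V + 4.41701 V = 0.437013 V.

437.0 mV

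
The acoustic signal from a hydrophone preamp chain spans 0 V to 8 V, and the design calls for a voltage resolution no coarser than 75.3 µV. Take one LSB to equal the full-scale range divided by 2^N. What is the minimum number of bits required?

17 bits

Range is 8 V.
Need 2^N ≥ 8 V / 75.3 µV = 106200 → N_min = 17.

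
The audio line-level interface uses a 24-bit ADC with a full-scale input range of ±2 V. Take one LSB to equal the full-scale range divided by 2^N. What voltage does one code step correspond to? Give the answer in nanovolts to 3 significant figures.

Range = 2 − (-2) = 4 V.
There are 2^24 = 16777216 steps.
LSB = 4 V / 2^24 = 238 nV.

238 nV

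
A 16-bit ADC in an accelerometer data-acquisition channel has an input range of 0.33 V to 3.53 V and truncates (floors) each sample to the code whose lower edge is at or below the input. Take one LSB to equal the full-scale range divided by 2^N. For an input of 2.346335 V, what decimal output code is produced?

Range = 3.53 − (0.33) = 3.2 V. LSB = 3.2 V / 2^16 ≈ 48.83 µV.
code = ⌊(V_in − V_min)/LSB⌋ = ⌊(V_in − V_min) × 2^16 / range⌋
     = ⌊(2.346335 − (0.33)) × 65536 / 3.2⌋ = ⌊2.016335 × 65536/3.2⌋
     = ⌊41294.541⌋ = 41294.

41294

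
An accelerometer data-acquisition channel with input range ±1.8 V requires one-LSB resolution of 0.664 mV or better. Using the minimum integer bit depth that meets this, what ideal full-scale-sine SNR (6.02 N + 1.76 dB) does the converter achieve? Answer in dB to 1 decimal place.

The full-scale span is 1.8 − (-1.8) = 3.6 V.
Required number of levels: 3.6/0.664 mV = 5421.7; smallest N with 2^N ≥ that is 13.
SNR = 6.02 × 13 + 1.76 = 80.02 dB.

80.0 dB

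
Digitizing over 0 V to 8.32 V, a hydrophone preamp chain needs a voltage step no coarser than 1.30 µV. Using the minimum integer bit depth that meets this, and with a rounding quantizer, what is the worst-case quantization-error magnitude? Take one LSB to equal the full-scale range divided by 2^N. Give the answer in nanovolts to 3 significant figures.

496 nV

Full-scale range = 8.32 V.
Levels needed ≥ 8.32/1.30 µV = 6.400e6. 2^23 = 8388608 suffices, so N_min = 23.
One LSB is 8.32 V / 8388608 = 0.99182 µV.
Half an LSB is 496 nV.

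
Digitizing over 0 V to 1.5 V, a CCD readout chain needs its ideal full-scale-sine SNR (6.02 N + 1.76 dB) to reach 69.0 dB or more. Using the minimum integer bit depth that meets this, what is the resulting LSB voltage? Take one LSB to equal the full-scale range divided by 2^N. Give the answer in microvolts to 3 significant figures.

V_FS = 1.5 V.
Required N = ⌈(69.0 − 1.76)/6.02⌉ = ⌈11.169⌉ = 12.
One LSB is 1.5 V / 4096 = 366 µV.

366 µV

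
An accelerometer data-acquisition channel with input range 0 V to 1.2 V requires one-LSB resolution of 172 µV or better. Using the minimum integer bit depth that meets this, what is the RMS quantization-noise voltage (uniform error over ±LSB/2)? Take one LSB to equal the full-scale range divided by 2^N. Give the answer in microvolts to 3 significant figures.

42.3 µV

Full-scale range = 1.2 V.
Required number of levels: 1.2/172 µV = 6976.7; smallest N with 2^N ≥ that is 13.
LSB = 1.2 V ÷ 2^13 = 1.2/8192 V = 146.48 µV.
V_rms = LSB/√12 = 42.3 µV.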